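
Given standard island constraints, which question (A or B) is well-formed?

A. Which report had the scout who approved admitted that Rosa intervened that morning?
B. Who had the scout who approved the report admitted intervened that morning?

In A, the wh-phrase is extracted from inside a complex-NP island (relative clause) (introduced by "who"), which blocks movement.
In B, the extraction path crosses only that-complement boundaries, which are transparent.
So B is grammatical.

B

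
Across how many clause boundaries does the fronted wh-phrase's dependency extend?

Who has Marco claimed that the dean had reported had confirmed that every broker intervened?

"who" is extracted from the subject of "confirmed".
Boundaries crossed, outermost first: [that], [Ø] — 2 in total.

2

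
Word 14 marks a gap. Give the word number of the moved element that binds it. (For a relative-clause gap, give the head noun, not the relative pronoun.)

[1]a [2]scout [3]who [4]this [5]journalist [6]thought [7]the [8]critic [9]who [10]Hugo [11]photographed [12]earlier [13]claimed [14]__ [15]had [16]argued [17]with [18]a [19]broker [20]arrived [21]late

2

The gap at 14 is the subject of "argued", inside a relative clause.
The relative pronoun is "who" (word 3); it is bound by the head noun immediately before it.
Its filler is the head noun "scout", at word 2.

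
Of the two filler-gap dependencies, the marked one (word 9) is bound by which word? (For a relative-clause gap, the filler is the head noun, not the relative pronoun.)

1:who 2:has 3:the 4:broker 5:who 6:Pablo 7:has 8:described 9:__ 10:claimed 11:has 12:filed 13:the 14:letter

4

The marked gap is inside the relative clause, the direct object of "described".
Its filler is the head noun "broker" (via "who"), at word 4.
(The other dependency links word 1 to a gap after word 10.)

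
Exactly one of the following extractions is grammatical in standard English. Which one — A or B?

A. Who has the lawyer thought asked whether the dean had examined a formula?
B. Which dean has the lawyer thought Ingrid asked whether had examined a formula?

In B, the wh-phrase is extracted from inside a wh-island (introduced by "whether"), which blocks movement.
In A, the extraction path crosses only that-complement boundaries, which are transparent.
So A is grammatical.

A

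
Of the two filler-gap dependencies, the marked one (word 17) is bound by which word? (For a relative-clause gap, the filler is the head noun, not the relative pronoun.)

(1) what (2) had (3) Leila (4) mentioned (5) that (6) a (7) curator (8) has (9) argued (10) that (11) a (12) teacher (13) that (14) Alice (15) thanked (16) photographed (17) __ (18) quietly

1

The marked gap is the direct object of "photographed".
Its filler is the fronted wh-phrase "what", at word 1.
(The other dependency links word 12 to a gap after word 15.)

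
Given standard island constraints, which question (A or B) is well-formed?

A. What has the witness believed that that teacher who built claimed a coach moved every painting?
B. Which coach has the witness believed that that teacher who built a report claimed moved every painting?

In A, the wh-phrase is extracted from inside a complex-NP island (relative clause) (introduced by "who"), which blocks movement.
In B, the extraction path crosses only that-complement boundaries, which are transparent.
So B is grammatical.

B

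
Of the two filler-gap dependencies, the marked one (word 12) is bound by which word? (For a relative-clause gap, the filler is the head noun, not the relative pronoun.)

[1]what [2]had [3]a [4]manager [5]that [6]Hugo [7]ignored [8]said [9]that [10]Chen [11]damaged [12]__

The marked gap is the direct object of "damaged".
Its filler is the fronted wh-phrase "what", at word 1.
(The other dependency links word 4 to a gap after word 7.)

1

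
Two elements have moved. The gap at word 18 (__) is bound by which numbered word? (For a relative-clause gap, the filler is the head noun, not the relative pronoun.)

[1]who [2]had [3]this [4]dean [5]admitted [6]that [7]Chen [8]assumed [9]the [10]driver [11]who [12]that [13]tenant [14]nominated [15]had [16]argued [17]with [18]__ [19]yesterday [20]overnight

1

The marked gap is the object of the preposition "with" of "argued".
Its filler is the fronted wh-phrase "who", at word 1.
(The other dependency links word 10 to a gap after word 14.)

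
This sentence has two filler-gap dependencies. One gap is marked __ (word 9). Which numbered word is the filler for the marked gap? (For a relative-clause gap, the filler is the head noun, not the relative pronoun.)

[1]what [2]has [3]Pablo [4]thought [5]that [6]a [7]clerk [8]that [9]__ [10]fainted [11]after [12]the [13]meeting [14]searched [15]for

7

The marked gap is inside the relative clause, the subject of "fainted".
Its filler is the head noun "clerk" (via "that"), at word 7.
(The other dependency links word 1 to a gap after word 15.)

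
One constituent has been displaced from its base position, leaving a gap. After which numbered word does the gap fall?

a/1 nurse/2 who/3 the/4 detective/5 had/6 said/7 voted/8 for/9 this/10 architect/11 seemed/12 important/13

The displaced element is "a nurse" (word 2).
It is linked across 1 clause boundary (Ø).
It functions as the subject of "voted", so the gap sits immediately after word 7 ("said").
Base order: The detective had said that a nurse voted for this architect.

7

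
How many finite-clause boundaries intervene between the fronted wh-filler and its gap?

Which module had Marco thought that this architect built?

1

"which module" is extracted from the object of "built".
Boundaries crossed, outermost first: [that] — 1 in total.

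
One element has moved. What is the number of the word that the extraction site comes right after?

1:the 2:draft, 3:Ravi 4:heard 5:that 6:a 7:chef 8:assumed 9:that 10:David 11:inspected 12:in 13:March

The displaced element is "the draft" (word 2).
It is linked across 2 clause boundaries (that → that).
It functions as the direct object of "inspected", so the gap sits immediately after word 11 ("inspected").
Base order: Ravi heard that a chef assumed that David inspected the draft in March.

11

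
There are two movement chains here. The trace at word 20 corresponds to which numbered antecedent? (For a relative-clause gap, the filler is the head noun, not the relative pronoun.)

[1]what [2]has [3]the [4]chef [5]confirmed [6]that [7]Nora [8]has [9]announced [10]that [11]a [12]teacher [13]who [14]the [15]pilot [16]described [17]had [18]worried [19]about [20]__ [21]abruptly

1

The marked gap is the object of the preposition "about" of "worried".
Its filler is the fronted wh-phrase "what", at word 1.
(The other dependency links word 12 to a gap after word 16.)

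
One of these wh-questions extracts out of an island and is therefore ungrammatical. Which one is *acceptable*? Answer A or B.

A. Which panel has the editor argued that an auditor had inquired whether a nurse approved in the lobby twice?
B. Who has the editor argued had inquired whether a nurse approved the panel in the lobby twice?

In A, the wh-phrase is extracted from inside a wh-island (introduced by "whether"), which blocks movement.
In B, the extraction path crosses only that-complement boundaries, which are transparent.
So B is grammatical.

B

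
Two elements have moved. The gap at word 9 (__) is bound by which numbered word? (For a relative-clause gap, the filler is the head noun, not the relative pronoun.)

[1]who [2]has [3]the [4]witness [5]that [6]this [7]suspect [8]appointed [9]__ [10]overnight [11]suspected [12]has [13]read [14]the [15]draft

4

The marked gap is inside the relative clause, the direct object of "appointed".
Its filler is the head noun "witness" (via "that"), at word 4.
(The other dependency links word 1 to a gap after word 11.)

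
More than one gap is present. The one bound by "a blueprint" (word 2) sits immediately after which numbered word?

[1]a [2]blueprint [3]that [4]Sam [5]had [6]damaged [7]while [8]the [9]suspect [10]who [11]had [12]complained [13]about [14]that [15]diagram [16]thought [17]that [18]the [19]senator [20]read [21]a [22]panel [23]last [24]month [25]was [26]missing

6

The displaced element is "a blueprint" (word 2).
It functions as the direct object of "damaged", so the gap sits immediately after word 6 ("damaged").
Base order: Sam had damaged a blueprint while the suspect who had complained about that diagram thought that the senator read a panel last month.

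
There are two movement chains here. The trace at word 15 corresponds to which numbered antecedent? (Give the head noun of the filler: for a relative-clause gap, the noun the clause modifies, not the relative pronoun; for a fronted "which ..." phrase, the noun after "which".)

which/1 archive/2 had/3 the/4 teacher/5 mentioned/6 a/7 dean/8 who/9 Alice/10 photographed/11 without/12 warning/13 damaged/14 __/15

2

The marked gap is the direct object of "damaged".
Its filler is the fronted wh-phrase "which archive", at word 2.
(The other dependency links word 8 to a gap after word 11.)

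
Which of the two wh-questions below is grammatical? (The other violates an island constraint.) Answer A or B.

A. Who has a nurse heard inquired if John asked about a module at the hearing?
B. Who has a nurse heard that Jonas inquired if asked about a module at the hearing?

In B, the wh-phrase is extracted from inside a wh-island (introduced by "if"), which blocks movement.
In A, the extraction path crosses only that-complement boundaries, which are transparent.
So A is grammatical.

A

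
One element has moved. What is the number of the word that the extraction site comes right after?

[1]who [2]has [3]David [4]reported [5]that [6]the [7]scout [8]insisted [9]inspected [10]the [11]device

8

The displaced element is "who" (word 1).
It is linked across 2 clause boundaries (that → Ø).
It functions as the subject of "inspected", so the gap sits immediately after word 8 ("insisted").
Base order: David has reported that the scout insisted that who inspected the device.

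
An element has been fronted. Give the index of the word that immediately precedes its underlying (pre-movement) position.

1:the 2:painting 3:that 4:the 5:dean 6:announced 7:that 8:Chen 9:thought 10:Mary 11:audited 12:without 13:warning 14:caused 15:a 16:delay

11

The displaced element is "the painting" (word 2).
It is linked across 2 clause boundaries (that → Ø).
It functions as the direct object of "audited", so the gap sits immediately after word 11 ("audited").
Base order: The dean announced that Chen thought Mary audited the painting without warning.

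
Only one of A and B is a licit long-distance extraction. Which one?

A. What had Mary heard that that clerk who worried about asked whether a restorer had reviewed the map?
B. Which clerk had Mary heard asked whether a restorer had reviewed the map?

In A, the wh-phrase is extracted from inside a complex-NP island (relative clause) (introduced by "who"), which blocks movement.
In B, the extraction path crosses only that-complement boundaries, which are transparent.
So B is grammatical.

B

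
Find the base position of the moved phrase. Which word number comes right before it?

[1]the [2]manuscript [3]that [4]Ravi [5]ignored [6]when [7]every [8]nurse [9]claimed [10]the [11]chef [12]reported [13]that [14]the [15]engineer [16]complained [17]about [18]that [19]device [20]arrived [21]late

5

The displaced element is "the manuscript" (word 2).
It functions as the direct object of "ignored", so the gap sits immediately after word 5 ("ignored").
Base order: Ravi ignored the manuscript when every nurse claimed the chef reported that the engineer complained about that device.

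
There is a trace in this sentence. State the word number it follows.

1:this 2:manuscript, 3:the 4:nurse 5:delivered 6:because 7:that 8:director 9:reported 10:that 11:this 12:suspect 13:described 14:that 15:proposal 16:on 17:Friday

5

The displaced element is "this manuscript" (word 2).
It functions as the direct object of "delivered", so the gap sits immediately after word 5 ("delivered").
Base order: The nurse delivered this manuscript because that director reported that this suspect described that proposal on Friday.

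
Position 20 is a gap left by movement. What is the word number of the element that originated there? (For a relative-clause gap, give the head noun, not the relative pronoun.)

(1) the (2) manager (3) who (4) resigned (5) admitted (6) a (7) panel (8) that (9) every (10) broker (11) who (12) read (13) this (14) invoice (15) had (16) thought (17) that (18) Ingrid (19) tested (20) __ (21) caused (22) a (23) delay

7

The gap at 20 is the object of "tested", inside a relative clause.
The relative pronoun is "that" (word 8); it is bound by the head noun immediately before it.
Its filler is the head noun "panel", at word 7.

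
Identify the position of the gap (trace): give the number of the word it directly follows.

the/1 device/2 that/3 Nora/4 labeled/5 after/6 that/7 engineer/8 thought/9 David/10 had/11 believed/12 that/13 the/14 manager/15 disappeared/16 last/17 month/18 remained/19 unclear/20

5

The displaced element is "the device" (word 2).
It functions as the direct object of "labeled", so the gap sits immediately after word 5 ("labeled").
Base order: Nora labeled the device after that engineer thought David had believed that the manager disappeared last month.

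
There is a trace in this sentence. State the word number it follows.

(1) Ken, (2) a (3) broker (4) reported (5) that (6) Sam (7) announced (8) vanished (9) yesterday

The displaced element is "Ken" (word 1).
It is linked across 2 clause boundaries (that → Ø).
It functions as the subject of "vanished", so the gap sits immediately after word 7 ("announced").
Base order: A broker reported that Sam announced that Ken vanished yesterday.

7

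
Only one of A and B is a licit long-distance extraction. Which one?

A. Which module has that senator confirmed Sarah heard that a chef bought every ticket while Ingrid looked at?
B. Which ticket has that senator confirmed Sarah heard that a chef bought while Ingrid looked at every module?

B

In A, the wh-phrase is extracted from inside an adjunct island (introduced by "while"), which blocks movement.
In B, the extraction path crosses only that-complement boundaries, which are transparent.
So B is grammatical.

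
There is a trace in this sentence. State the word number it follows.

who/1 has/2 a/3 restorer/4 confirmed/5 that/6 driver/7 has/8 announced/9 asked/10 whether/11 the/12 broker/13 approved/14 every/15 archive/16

9

The displaced element is "who" (word 1).
It is linked across 2 clause boundaries (Ø → Ø).
It functions as the subject of "asked", so the gap sits immediately after word 9 ("announced").
Base order: A restorer has confirmed that driver has announced who asked whether the broker approved every archive.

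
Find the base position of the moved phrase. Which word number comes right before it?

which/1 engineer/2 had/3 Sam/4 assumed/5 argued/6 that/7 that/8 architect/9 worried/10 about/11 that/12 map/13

The displaced element is "which engineer" (word 2).
It is linked across 1 clause boundary (Ø).
It functions as the subject of "argued", so the gap sits immediately after word 5 ("assumed").
Base order: Sam had assumed that which engineer argued that that architect worried about that map.

5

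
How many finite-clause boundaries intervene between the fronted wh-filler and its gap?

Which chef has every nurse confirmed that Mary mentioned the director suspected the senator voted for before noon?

"which chef" is extracted from the PP object of "voted".
Boundaries crossed, outermost first: [that], [Ø], [Ø] — 3 in total.

3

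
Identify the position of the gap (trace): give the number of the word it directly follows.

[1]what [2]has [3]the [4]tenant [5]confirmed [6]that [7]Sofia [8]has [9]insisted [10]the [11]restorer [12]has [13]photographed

The displaced element is "what" (word 1).
It is linked across 2 clause boundaries (that → Ø).
It functions as the direct object of "photographed", so the gap sits immediately after word 13 ("photographed").
Base order: The tenant has confirmed that Sofia has insisted the restorer has photographed what.

13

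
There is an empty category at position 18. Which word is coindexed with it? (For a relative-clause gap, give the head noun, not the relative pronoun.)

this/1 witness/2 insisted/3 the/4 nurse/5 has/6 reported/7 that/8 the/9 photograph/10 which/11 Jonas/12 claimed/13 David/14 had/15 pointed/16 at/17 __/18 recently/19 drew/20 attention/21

10

The gap at 18 is the prepositional object of "pointed", inside a relative clause.
The relative pronoun is "which" (word 11); it is bound by the head noun immediately before it.
Its filler is the head noun "photograph", at word 10.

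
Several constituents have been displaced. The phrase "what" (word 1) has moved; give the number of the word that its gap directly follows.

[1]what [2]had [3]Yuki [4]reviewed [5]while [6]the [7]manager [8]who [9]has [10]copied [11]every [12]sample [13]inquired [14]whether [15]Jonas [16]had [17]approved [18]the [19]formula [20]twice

The displaced element is "what" (word 1).
It functions as the direct object of "reviewed", so the gap sits immediately after word 4 ("reviewed").
Base order: Yuki had reviewed what while the manager who has copied every sample inquired whether Jonas had approved the formula twice.

4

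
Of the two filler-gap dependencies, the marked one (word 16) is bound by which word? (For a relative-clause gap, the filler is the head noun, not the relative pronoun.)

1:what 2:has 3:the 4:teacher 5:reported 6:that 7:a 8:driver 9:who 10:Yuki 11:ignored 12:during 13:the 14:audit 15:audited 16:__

The marked gap is the direct object of "audited".
Its filler is the fronted wh-phrase "what", at word 1.
(The other dependency links word 8 to a gap after word 11.)

1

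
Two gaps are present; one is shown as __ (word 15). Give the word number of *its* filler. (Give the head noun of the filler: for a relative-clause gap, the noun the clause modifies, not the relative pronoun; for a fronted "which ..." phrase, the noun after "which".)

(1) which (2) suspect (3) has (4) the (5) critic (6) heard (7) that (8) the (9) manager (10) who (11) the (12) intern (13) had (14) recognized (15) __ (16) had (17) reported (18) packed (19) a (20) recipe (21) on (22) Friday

9

The marked gap is inside the relative clause, the direct object of "recognized".
Its filler is the head noun "manager" (via "who"), at word 9.
(The other dependency links word 2 to a gap after word 17.)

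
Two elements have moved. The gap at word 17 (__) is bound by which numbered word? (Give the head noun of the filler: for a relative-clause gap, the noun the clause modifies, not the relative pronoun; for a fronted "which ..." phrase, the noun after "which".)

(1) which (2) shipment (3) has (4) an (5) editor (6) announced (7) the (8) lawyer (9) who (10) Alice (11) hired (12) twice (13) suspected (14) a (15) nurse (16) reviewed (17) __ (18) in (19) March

2

The marked gap is the direct object of "reviewed".
Its filler is the fronted wh-phrase "which shipment", at word 2.
(The other dependency links word 8 to a gap after word 11.)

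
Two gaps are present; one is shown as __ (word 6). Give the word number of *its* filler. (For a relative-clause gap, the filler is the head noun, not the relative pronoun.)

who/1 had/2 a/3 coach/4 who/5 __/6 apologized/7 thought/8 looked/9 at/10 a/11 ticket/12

4

The marked gap is inside the relative clause, the subject of "apologized".
Its filler is the head noun "coach" (via "who"), at word 4.
(The other dependency links word 1 to a gap after word 8.)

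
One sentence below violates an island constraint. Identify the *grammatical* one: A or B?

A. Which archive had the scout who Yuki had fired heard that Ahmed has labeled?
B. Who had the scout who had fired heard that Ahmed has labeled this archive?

In B, the wh-phrase is extracted from inside a complex-NP island (relative clause) (introduced by "who"), which blocks movement.
In A, the extraction path crosses only that-complement boundaries, which are transparent.
So A is grammatical.

A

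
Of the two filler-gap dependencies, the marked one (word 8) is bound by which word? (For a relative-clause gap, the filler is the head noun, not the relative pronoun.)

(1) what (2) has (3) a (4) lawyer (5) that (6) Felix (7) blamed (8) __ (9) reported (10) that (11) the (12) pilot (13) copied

4

The marked gap is inside the relative clause, the direct object of "blamed".
Its filler is the head noun "lawyer" (via "that"), at word 4.
(The other dependency links word 1 to a gap after word 13.)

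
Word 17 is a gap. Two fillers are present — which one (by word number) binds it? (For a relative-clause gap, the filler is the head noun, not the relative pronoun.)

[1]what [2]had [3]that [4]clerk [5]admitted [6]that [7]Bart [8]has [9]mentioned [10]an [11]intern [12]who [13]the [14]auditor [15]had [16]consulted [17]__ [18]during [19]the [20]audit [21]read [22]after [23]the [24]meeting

The marked gap is inside the relative clause, the direct object of "consulted".
Its filler is the head noun "intern" (via "who"), at word 11.
(The other dependency links word 1 to a gap after word 21.)

11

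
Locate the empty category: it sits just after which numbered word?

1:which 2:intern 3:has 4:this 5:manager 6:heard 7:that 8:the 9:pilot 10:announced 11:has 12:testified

10

The displaced element is "which intern" (word 2).
It is linked across 2 clause boundaries (that → Ø).
It functions as the subject of "testified", so the gap sits immediately after word 10 ("announced").
Base order: This manager has heard that the pilot announced which intern has testified.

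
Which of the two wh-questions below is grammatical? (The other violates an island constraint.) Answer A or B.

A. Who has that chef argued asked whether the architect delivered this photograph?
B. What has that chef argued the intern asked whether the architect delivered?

In B, the wh-phrase is extracted from inside a wh-island (introduced by "whether"), which blocks movement.
In A, the extraction path crosses only that-complement boundaries, which are transparent.
So A is grammatical.

A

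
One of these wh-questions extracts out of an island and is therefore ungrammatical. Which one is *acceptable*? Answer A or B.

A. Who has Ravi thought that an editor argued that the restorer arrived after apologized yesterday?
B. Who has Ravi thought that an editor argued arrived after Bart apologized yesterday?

B

In A, the wh-phrase is extracted from inside an adjunct island (introduced by "after"), which blocks movement.
In B, the extraction path crosses only that-complement boundaries, which are transparent.
So B is grammatical.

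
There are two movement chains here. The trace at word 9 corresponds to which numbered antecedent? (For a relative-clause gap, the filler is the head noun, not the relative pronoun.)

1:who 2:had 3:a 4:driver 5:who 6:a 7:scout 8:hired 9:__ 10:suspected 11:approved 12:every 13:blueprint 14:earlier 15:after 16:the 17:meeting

4

The marked gap is inside the relative clause, the direct object of "hired".
Its filler is the head noun "driver" (via "who"), at word 4.
(The other dependency links word 1 to a gap after word 10.)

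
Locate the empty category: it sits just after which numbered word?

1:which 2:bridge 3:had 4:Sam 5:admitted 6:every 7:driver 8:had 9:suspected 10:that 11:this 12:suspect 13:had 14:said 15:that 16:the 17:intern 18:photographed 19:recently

The displaced element is "which bridge" (word 2).
It is linked across 3 clause boundaries (Ø → that → that).
It functions as the direct object of "photographed", so the gap sits immediately after word 18 ("photographed").
Base order: Sam had admitted every driver had suspected that this suspect had said that the intern photographed which bridge recently.

18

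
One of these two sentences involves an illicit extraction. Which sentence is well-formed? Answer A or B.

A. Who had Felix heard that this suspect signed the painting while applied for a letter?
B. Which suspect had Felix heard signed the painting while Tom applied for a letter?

B

In A, the wh-phrase is extracted from inside an adjunct island (introduced by "while"), which blocks movement.
In B, the extraction path crosses only that-complement boundaries, which are transparent.
So B is grammatical.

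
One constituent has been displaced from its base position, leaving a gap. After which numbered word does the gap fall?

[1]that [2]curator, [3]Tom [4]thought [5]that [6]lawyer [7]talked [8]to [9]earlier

The displaced element is "that curator" (word 2).
It is linked across 1 clause boundary (Ø).
It functions as the object of the preposition "to" of "talked", so the gap sits immediately after word 8 ("to").
Base order: Tom thought that lawyer talked to that curator earlier.

8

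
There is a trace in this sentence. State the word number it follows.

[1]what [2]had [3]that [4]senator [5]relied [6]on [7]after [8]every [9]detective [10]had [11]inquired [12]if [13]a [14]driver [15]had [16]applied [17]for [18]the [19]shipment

6

The displaced element is "what" (word 1).
It functions as the object of the preposition "on" of "relied", so the gap sits immediately after word 6 ("on").
Base order: That senator had relied on what after every detective had inquired if a driver had applied for the shipment.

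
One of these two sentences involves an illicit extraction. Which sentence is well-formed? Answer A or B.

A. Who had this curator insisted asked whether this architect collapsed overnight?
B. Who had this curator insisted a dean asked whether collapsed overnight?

In B, the wh-phrase is extracted from inside a wh-island (introduced by "whether"), which blocks movement.
In A, the extraction path crosses only that-complement boundaries, which are transparent.
So A is grammatical.

A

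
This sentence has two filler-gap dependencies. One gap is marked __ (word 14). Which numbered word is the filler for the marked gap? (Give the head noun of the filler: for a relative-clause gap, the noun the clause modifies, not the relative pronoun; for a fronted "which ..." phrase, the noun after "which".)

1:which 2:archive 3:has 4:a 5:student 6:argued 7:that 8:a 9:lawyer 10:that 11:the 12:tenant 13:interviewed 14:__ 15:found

The marked gap is inside the relative clause, the direct object of "interviewed".
Its filler is the head noun "lawyer" (via "that"), at word 9.
(The other dependency links word 2 to a gap after word 15.)

9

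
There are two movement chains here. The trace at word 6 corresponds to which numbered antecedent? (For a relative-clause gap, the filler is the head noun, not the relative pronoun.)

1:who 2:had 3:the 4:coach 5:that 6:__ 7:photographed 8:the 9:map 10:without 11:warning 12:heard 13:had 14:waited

4

The marked gap is inside the relative clause, the subject of "photographed".
Its filler is the head noun "coach" (via "that"), at word 4.
(The other dependency links word 1 to a gap after word 12.)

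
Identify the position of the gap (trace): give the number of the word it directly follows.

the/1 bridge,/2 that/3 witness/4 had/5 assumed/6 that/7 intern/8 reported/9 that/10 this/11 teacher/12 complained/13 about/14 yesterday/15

14

The displaced element is "the bridge" (word 2).
It is linked across 2 clause boundaries (Ø → that).
It functions as the object of the preposition "about" of "complained", so the gap sits immediately after word 14 ("about").
Base order: That witness had assumed that intern reported that this teacher complained about the bridge yesterday.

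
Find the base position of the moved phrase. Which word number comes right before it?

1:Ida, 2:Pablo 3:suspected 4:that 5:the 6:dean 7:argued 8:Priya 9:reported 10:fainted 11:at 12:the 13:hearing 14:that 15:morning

The displaced element is "Ida" (word 1).
It is linked across 3 clause boundaries (that → Ø → Ø).
It functions as the subject of "fainted", so the gap sits immediately after word 9 ("reported").
Base order: Pablo suspected that the dean argued Priya reported that Ida fainted at the hearing that morning.

9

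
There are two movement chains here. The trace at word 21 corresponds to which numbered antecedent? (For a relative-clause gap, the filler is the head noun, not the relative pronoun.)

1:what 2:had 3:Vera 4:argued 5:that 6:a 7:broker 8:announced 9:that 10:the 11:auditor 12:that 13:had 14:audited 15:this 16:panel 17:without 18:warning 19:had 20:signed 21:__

1

The marked gap is the direct object of "signed".
Its filler is the fronted wh-phrase "what", at word 1.
(The other dependency links word 11 to a gap after word 12.)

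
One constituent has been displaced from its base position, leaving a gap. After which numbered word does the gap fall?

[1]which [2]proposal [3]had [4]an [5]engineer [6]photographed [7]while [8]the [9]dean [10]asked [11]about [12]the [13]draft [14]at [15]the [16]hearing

The displaced element is "which proposal" (word 2).
It functions as the direct object of "photographed", so the gap sits immediately after word 6 ("photographed").
Base order: An engineer had photographed which proposal while the dean asked about the draft at the hearing.

6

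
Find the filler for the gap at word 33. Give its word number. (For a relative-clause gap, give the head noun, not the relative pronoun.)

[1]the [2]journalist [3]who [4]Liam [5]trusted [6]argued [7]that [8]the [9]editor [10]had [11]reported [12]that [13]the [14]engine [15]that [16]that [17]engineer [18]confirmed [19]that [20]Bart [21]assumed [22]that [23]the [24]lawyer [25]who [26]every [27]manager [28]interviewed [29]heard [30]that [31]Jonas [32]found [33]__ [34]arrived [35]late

14

The gap at 33 is the object of "found", inside a relative clause.
The relative pronoun is "that" (word 15); it is bound by the head noun immediately before it.
Its filler is the head noun "engine", at word 14.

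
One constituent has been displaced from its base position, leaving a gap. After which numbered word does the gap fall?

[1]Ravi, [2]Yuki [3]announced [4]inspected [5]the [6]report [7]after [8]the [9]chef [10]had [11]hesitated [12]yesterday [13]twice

3

The displaced element is "Ravi" (word 1).
It is linked across 1 clause boundary (Ø).
It functions as the subject of "inspected", so the gap sits immediately after word 3 ("announced").
Base order: Yuki announced that Ravi inspected the report after the chef had hesitated yesterday twice.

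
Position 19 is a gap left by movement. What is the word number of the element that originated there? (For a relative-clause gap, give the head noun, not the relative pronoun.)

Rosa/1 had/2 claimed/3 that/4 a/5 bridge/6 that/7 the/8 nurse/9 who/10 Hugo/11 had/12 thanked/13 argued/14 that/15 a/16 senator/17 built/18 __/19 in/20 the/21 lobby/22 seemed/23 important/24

6

The gap at 19 is the object of "built", inside a relative clause.
The relative pronoun is "that" (word 7); it is bound by the head noun immediately before it.
Its filler is the head noun "bridge", at word 6.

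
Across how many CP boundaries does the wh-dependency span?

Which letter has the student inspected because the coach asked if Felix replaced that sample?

"which letter" originates inside the matrix clause — no clause boundary is crossed.

0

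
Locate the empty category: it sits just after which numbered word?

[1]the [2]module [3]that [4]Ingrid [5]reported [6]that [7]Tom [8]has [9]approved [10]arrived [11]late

9

The displaced element is "the module" (word 2).
It is linked across 1 clause boundary (that).
It functions as the direct object of "approved", so the gap sits immediately after word 9 ("approved").
Base order: Ingrid reported that Tom has approved the module.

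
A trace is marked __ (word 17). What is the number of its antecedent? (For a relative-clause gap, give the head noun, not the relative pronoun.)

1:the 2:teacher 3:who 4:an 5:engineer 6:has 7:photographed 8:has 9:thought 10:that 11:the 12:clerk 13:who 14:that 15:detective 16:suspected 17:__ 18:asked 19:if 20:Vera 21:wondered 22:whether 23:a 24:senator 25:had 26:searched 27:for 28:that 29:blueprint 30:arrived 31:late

The gap at 17 is the subject of "asked", inside a relative clause.
The relative pronoun is "who" (word 13); it is bound by the head noun immediately before it.
Its filler is the head noun "clerk", at word 12.

12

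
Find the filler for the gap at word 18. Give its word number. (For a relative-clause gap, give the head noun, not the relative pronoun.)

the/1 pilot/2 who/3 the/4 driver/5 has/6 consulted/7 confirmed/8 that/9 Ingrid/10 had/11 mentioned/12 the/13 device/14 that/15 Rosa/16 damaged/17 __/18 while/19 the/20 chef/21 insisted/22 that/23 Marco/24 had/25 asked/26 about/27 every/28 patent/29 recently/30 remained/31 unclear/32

14

The gap at 18 is the object of "damaged", inside a relative clause.
The relative pronoun is "that" (word 15); it is bound by the head noun immediately before it.
Its filler is the head noun "device", at word 14.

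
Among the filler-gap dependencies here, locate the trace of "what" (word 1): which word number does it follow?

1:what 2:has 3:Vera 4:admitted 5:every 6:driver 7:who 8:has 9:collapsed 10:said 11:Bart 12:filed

The displaced element is "what" (word 1).
It is linked across 2 clause boundaries (Ø → Ø).
It functions as the direct object of "filed", so the gap sits immediately after word 12 ("filed").
Base order: Vera has admitted every driver who has collapsed said Bart filed what.

12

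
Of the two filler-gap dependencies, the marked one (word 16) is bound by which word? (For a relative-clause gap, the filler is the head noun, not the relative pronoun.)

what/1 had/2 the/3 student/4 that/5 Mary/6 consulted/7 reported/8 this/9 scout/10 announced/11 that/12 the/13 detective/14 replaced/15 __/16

1

The marked gap is the direct object of "replaced".
Its filler is the fronted wh-phrase "what", at word 1.
(The other dependency links word 4 to a gap after word 7.)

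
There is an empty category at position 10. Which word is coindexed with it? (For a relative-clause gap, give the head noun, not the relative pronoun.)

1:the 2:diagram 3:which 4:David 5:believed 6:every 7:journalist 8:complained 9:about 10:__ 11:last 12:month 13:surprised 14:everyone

2

The gap at 10 is the prepositional object of "complained", inside a relative clause.
The relative pronoun is "which" (word 3); it is bound by the head noun immediately before it.
Its filler is the head noun "diagram", at word 2.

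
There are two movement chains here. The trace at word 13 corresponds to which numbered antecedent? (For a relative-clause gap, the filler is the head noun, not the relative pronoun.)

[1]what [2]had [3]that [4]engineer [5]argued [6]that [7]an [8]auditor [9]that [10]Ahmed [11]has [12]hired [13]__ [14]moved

The marked gap is inside the relative clause, the direct object of "hired".
Its filler is the head noun "auditor" (via "that"), at word 8.
(The other dependency links word 1 to a gap after word 14.)

8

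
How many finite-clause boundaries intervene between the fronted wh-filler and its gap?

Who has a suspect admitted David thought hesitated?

"who" is extracted from the subject of "hesitated".
Boundaries crossed, outermost first: [Ø], [Ø] — 2 in total.

2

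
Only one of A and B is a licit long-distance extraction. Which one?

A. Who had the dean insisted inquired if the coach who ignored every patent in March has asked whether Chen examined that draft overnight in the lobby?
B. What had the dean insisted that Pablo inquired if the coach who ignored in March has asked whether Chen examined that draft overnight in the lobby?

In B, the wh-phrase is extracted from inside a wh-island (introduced by "if"), which blocks movement.
In A, the extraction path crosses only that-complement boundaries, which are transparent.
So A is grammatical.

A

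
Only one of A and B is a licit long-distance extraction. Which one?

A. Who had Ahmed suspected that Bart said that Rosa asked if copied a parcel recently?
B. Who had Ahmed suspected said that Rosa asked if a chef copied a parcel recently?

B

In A, the wh-phrase is extracted from inside a wh-island (introduced by "if"), which blocks movement.
In B, the extraction path crosses only that-complement boundaries, which are transparent.
So B is grammatical.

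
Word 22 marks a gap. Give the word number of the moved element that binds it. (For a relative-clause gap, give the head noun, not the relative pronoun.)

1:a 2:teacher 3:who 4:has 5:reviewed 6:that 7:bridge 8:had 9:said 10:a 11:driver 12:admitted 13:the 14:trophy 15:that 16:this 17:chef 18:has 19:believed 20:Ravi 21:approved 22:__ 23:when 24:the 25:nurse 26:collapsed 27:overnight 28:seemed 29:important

14

The gap at 22 is the object of "approved", inside a relative clause.
The relative pronoun is "that" (word 15); it is bound by the head noun immediately before it.
Its filler is the head noun "trophy", at word 14.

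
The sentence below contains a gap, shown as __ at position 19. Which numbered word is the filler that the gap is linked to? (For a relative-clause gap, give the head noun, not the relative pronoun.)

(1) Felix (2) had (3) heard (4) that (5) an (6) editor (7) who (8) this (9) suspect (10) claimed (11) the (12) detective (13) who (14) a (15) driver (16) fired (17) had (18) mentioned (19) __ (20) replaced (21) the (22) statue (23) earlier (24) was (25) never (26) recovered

The gap at 19 is the subject of "replaced", inside a relative clause.
The relative pronoun is "who" (word 7); it is bound by the head noun immediately before it.
Its filler is the head noun "editor", at word 6.

6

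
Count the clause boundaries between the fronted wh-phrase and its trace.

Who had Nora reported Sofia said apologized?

"who" is extracted from the subject of "apologized".
Boundaries crossed, outermost first: [Ø], [Ø] — 2 in total.

2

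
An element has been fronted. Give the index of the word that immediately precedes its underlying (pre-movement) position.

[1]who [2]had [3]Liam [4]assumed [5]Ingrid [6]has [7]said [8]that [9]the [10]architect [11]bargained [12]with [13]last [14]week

The displaced element is "who" (word 1).
It is linked across 2 clause boundaries (Ø → that).
It functions as the object of the preposition "with" of "bargained", so the gap sits immediately after word 12 ("with").
Base order: Liam had assumed Ingrid has said that the architect bargained with who last week.

12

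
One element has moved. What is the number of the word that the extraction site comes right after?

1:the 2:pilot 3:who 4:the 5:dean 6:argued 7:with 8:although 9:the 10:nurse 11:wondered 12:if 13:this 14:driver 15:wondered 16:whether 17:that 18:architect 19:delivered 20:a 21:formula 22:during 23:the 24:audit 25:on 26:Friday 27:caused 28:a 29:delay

The displaced element is "the pilot" (word 2).
It functions as the object of the preposition "with" of "argued", so the gap sits immediately after word 7 ("with").
Base order: The dean argued with the pilot although the nurse wondered if this driver wondered whether that architect delivered a formula during the audit on Friday.

7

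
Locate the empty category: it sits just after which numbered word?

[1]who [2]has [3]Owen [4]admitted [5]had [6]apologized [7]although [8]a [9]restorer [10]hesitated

The displaced element is "who" (word 1).
It is linked across 1 clause boundary (Ø).
It functions as the subject of "apologized", so the gap sits immediately after word 4 ("admitted").
Base order: Owen has admitted that who had apologized although a restorer hesitated.

4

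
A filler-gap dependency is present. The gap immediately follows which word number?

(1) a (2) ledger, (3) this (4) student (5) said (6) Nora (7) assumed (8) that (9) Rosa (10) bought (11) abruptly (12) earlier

The displaced element is "a ledger" (word 2).
It is linked across 2 clause boundaries (Ø → that).
It functions as the direct object of "bought", so the gap sits immediately after word 10 ("bought").
Base order: This student said Nora assumed that Rosa bought a ledger abruptly earlier.

10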